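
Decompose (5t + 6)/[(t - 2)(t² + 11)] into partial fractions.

At t=2: P = (5·2 + 6)/(2² + 11) = 16/15. Q = -P = -16/15, R = 5 - 2·P = 43/15
Result: (16/15)/(t - 2) - ((16/15)t - 43/15)/(t² + 11)


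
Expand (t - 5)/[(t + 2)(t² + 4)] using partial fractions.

At t=-2: A = (1·(-2) - 5)/((-2)² + 4) = -7/8. B = -A = 7/8, C = 1 - (-2)·A = -3/4
Result: (-7/8)/(t + 2) + ((7/8)t - 3/4)/(t² + 4)


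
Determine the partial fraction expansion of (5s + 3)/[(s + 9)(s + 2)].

At s=-9: P = (5·(-9) + 3)/(-9 + 2) = 6. At s=-2: Q = (5·(-2) + 3)/(-2 + 9) = -1
Result: 6/(s + 9) - 1/(s + 2)


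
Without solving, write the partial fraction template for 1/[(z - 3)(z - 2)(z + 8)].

Three distinct linear factors: P/(z - 3) + Q/(z - 2) + R/(z + 8)


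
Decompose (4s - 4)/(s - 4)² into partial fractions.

(4s - 4) = A(s - 4) + B. At s = 4: B = 4·4 - 4 = 12. Coeff of s: A = 4
Result: 4/(s - 4) + 12/(s - 4)²


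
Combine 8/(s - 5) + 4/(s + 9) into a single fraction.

Common denominator (s - 5)(s + 9). Numerator: 8(s + 9) + 4(s - 5) = (8s + 72) + (4s - 20) = 12s + 52
Result: (12s + 52)/[(s - 5)(s + 9)]


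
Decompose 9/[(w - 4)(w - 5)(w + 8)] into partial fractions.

Using cover-up method: P = -3/4, Q = 9/13, R = 3/52
Result: (-3/4)/(w - 4) + (9/13)/(w - 5) + (3/52)/(w + 8)


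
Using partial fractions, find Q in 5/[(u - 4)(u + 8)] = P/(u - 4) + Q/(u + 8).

Cover-up at u = -8: Q = 5/(-8 - 4) = -5/12


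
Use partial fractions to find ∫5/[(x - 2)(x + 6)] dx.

Decompose: 5/[(x - 2)(x + 6)] = (5/8)/(x - 2) - (5/8)/(x + 6). Integrate each term: (5/8) ln|(x - 2)| - (5/8) ln|(x + 6)| + C


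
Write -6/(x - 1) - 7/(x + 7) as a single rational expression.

Common denominator (x - 1)(x + 7). Numerator: -6(x + 7) - 7(x - 1) = (-6x - 42) - (7x - 7) = -13x - 35
Result: (-13x - 35)/[(x - 1)(x + 7)]


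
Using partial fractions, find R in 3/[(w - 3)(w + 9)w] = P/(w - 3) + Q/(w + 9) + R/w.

Cover-up at w = 0: R = 3/[(0 - 3)(0 + 9)] = 3/[(-3)(9)] = -3/27 = -1/9


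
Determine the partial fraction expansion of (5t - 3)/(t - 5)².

(5t - 3) = α(t - 5) + β. At t = 5: β = 5·5 - 3 = 22. Coeff of t: α = 5
Result: 5/(t - 5) + 22/(t - 5)²


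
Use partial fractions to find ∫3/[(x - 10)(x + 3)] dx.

Decompose: 3/[(x - 10)(x + 3)] = (3/13)/(x - 10) - (3/13)/(x + 3). Integrate each term: (3/13) ln|(x - 10)| - (3/13) ln|(x + 3)| + C


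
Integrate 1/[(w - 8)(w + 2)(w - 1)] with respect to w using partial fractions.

Cover-up: A = 1/70, B = 1/30, C = -1/21. Decomposition: (1/70)/(w - 8) + (1/30)/(w + 2) - (1/21)/(w - 1). Integrate each term: (1/70) ln|(w - 8)| + (1/30) ln|(w + 2)| - (1/21) ln|(w - 1)| + C


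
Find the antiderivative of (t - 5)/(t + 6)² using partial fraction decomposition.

Decompose: A = 1, B = 1·(-6) - 5 = -11, so (t - 5)/(t + 6)² = 1/(t + 6) - 11/(t + 6)². Integrate: ∫ A/(t + 6) dt = ln|(t + 6)|; ∫ B/(t + 6)² dt = 11/(t + 6). Sum: ln|(t + 6)| + 11/(t + 6) + C


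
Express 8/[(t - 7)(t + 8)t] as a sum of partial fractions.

Using cover-up method: P = 8/105, Q = 1/15, R = -1/7
Result: (8/105)/(t - 7) + (1/15)/(t + 8) - (1/7)/t


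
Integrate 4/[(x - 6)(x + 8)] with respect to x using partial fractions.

Decompose: 4/[(x - 6)(x + 8)] = (2/7)/(x - 6) - (2/7)/(x + 8). Integrate each term: (2/7) ln|(x - 6)| - (2/7) ln|(x + 8)| + C


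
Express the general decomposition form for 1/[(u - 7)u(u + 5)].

Three distinct linear factors: α/(u - 7) + β/u + γ/(u + 5)


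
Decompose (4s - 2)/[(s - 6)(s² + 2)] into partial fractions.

At s=6: P = (4·6 - 2)/(6² + 2) = 11/19. Q = -P = -11/19, R = 4 - 6·P = 10/19
Result: (11/19)/(s - 6) - ((11/19)s - 10/19)/(s² + 2)


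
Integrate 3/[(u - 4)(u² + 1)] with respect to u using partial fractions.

Cover-up at u=4: α = 3/(4²+1) = 3/17. Coeff matching: β = -3/17, γ = -12/17. Decomposition: (3/17)/(u - 4) - ((3/17)u + 12/17)/(u² + 1). Integrate: linear → ln, quadratic → (1/2)ln + arctan: (3/17) ln|(u - 4)| - (3/34) ln(u² + 1) - (12/17) arctan(u) + C


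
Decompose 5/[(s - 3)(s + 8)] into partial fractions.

5/(s - 3)(s + 8) = A/(s - 3) + B/(s + 8). A = 5/(3 + 8) = 5/11, B = 5/(-8 - 3) = -5/11
Result: (5/11)/(s - 3) - (5/11)/(s + 8)


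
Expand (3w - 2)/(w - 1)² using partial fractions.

(3w - 2) = A(w - 1) + B. At w = 1: B = 3·1 - 2 = 1. Coeff of w: A = 3
Result: 3/(w - 1) + 1/(w - 1)²


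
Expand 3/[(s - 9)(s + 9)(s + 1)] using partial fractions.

Using cover-up method: P = 1/60, Q = 1/48, R = -3/80
Result: (1/60)/(s - 9) + (1/48)/(s + 9) - (3/80)/(s + 1)


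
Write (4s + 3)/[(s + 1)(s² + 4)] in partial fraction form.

At s=-1: P = (4·(-1) + 3)/((-1)² + 4) = -1/5. Q = -P = 1/5, R = 4 - (-1)·P = 19/5
Result: (-1/5)/(s + 1) + ((1/5)s + 19/5)/(s² + 4)


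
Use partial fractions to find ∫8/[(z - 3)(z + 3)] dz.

Decompose: 8/[(z - 3)(z + 3)] = (4/3)/(z - 3) - (4/3)/(z + 3). Integrate each term: (4/3) ln|(z - 3)| - (4/3) ln|(z + 3)| + C


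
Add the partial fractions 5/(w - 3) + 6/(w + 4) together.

Common denominator (w - 3)(w + 4). Numerator: 5(w + 4) + 6(w - 3) = (5w + 20) + (6w - 18) = 11w + 2
Result: (11w + 2)/[(w - 3)(w + 4)]


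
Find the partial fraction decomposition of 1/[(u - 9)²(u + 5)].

Cover-up at u=-5: γ = 1/(-5 - 9)² = 1/196. Cover-up at u=9: β = 1/(9 + 5) = 1/14. Comparing u² coeff: α = -γ = -1/196
Result: (-1/196)/(u - 9) + (1/14)/(u - 9)² + (1/196)/(u + 5)


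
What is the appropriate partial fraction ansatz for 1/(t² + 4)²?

Repeated quadratic factor: (Pt + Q)/(t² + 4) + (Rt + S)/(t² + 4)²


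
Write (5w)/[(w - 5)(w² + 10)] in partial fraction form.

At w=5: A = (5·5 + 0)/(5² + 10) = 5/7. B = -A = -5/7, C = 5 - 5·A = 10/7
Result: (5/7)/(w - 5) - ((5/7)w - 10/7)/(w² + 10)


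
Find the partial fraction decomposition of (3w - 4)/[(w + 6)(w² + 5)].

At w=-6: α = (3·(-6) - 4)/((-6)² + 5) = -22/41. β = -α = 22/41, γ = 3 - (-6)·α = -9/41
Result: (-22/41)/(w + 6) + ((22/41)w - 9/41)/(w² + 5)


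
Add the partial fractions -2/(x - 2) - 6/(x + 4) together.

Common denominator (x - 2)(x + 4). Numerator: -2(x + 4) - 6(x - 2) = (-2x - 8) - (6x - 12) = -8x + 4
Result: (-8x + 4)/[(x - 2)(x + 4)]


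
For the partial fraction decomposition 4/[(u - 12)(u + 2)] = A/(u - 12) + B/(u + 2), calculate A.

Cover-up at u = 12: A = 4/(12 + 2) = 4/14 = 2/7


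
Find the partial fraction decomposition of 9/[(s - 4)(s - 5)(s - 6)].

Using cover-up method: P = 9/2, Q = -9, R = 9/2
Result: (9/2)/(s - 4) - 9/(s - 5) + (9/2)/(s - 6)


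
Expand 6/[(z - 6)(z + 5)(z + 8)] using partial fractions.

Using cover-up method: α = 3/77, β = -2/11, γ = 1/7
Result: (3/77)/(z - 6) - (2/11)/(z + 5) + (1/7)/(z + 8)


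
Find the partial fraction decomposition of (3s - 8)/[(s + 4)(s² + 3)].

At s=-4: P = (3·(-4) - 8)/((-4)² + 3) = -20/19. Q = -P = 20/19, R = 3 - (-4)·P = -23/19
Result: (-20/19)/(s + 4) + ((20/19)s - 23/19)/(s² + 3)


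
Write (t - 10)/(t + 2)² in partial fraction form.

(t - 10) = A(t + 2) + B. At t = -2: B = 1·(-2) - 10 = -12. Coeff of t: A = 1
Result: 1/(t + 2) - 12/(t + 2)²


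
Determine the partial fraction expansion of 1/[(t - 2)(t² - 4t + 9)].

Cover-up at t = 2: P = 1/(2² - 4·2 + 9) = 1/5. Then Q = -P = -1/5, R = -P·(-4 + 2) = 2/5
Result: (1/5)/(t - 2) - ((1/5)t - 2/5)/(t² - 4t + 9)


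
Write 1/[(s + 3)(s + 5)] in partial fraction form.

1/(s + 3)(s + 5) = P/(s + 3) + Q/(s + 5). P = 1/(-3 + 5) = 1/2, Q = 1/(-5 + 3) = -1/2
Result: (1/2)/(s + 3) - (1/2)/(s + 5)


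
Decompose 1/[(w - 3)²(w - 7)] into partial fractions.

Cover-up at w=7: R = 1/(7 - 3)² = 1/16. Cover-up at w=3: Q = 1/(3 - 7) = -1/4. Comparing w² coeff: P = -R = -1/16
Result: (-1/16)/(w - 3) - (1/4)/(w - 3)² + (1/16)/(w - 7)


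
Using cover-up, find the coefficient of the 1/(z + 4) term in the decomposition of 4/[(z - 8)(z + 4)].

Cover (z + 4), set z=-4: 4/((z - 8) at z=-4) = 4/(-12) = -1/3


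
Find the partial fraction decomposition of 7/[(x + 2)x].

7/(x + 2)x = P/(x + 2) + Q/x. P = 7/(-2 - 0) = -7/2, Q = 7/(0 + 2) = 7/2
Result: (-7/2)/(x + 2) + (7/2)/x


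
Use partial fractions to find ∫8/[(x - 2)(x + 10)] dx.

Decompose: 8/[(x - 2)(x + 10)] = (2/3)/(x - 2) - (2/3)/(x + 10). Integrate each term: (2/3) ln|(x - 2)| - (2/3) ln|(x + 10)| + C


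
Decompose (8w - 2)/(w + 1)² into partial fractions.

(8w - 2) = P(w + 1) + Q. At w = -1: Q = 8·(-1) - 2 = -10. Coeff of w: P = 8
Result: 8/(w + 1) - 10/(w + 1)²


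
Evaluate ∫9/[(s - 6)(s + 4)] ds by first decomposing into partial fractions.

Decompose: 9/[(s - 6)(s + 4)] = (9/10)/(s - 6) - (9/10)/(s + 4). Integrate each term: (9/10) ln|(s - 6)| - (9/10) ln|(s + 4)| + C


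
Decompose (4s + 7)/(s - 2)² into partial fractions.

(4s + 7) = α(s - 2) + β. At s = 2: β = 4·2 + 7 = 15. Coeff of s: α = 4
Result: 4/(s - 2) + 15/(s - 2)²


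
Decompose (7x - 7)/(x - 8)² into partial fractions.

(7x - 7) = P(x - 8) + Q. At x = 8: Q = 7·8 - 7 = 49. Coeff of x: P = 7
Result: 7/(x - 8) + 49/(x - 8)²


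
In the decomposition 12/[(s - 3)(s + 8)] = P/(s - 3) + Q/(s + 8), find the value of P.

Cover-up at s = 3: P = 12/(3 + 8) = 12/11


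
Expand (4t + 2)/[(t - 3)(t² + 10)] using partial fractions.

At t=3: α = (4·3 + 2)/(3² + 10) = 14/19. β = -α = -14/19, γ = 4 - 3·α = 34/19
Result: (14/19)/(t - 3) - ((14/19)t - 34/19)/(t² + 10)


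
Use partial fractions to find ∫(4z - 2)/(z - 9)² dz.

Decompose: A = 4, B = 4·9 - 2 = 34, so (4z - 2)/(z - 9)² = 4/(z - 9) + 34/(z - 9)². Integrate: ∫ A/(z - 9) dz = 4 ln|(z - 9)|; ∫ B/(z - 9)² dz = -34/(z - 9). Sum: 4 ln|(z - 9)| - 34/(z - 9) + C


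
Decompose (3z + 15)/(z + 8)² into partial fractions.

(3z + 15) = α(z + 8) + β. At z = -8: β = 3·(-8) + 15 = -9. Coeff of z: α = 3
Result: 3/(z + 8) - 9/(z + 8)²


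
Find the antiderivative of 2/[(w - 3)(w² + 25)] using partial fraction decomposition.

Cover-up at w=3: α = 2/(3²+25) = 1/17. Coeff matching: β = -1/17, γ = -3/17. Decomposition: (1/17)/(w - 3) - ((1/17)w + 3/17)/(w² + 25). Integrate: linear → ln, quadratic → (1/2)ln + arctan: (1/17) ln|(w - 3)| - (1/34) ln(w² + 25) - (3/85) arctan(w/5) + C


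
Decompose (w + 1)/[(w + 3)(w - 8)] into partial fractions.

At w=-3: A = (1·(-3) + 1)/(-3 - 8) = 2/11. At w=8: B = (1·8 + 1)/(8 + 3) = 9/11
Result: (2/11)/(w + 3) + (9/11)/(w - 8)


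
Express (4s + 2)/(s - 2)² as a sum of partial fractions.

(4s + 2) = P(s - 2) + Q. At s = 2: Q = 4·2 + 2 = 10. Coeff of s: P = 4
Result: 4/(s - 2) + 10/(s - 2)²


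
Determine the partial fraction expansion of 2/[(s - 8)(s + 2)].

2/(s - 8)(s + 2) = P/(s - 8) + Q/(s + 2). P = 2/(8 + 2) = 1/5, Q = 2/(-2 - 8) = -1/5
Result: (1/5)/(s - 8) - (1/5)/(s + 2)


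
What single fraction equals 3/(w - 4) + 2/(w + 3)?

Common denominator (w - 4)(w + 3). Numerator: 3(w + 3) + 2(w - 4) = (3w + 9) + (2w - 8) = 5w + 1
Result: (5w + 1)/[(w - 4)(w + 3)]


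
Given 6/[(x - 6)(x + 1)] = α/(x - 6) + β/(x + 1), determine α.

Cover-up at x = 6: α = 6/(6 + 1) = 6/7


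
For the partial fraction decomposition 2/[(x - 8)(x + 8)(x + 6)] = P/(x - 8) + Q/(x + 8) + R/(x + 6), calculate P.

Cover-up at x = 8: P = 2/[(8 + 8)(8 + 6)] = 2/[(16)(14)] = 2/224 = 1/112


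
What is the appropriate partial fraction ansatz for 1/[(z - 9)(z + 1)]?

Distinct linear factors: α/(z - 9) + β/(z + 1)


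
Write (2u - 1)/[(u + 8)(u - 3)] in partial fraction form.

At u=-8: α = (2·(-8) - 1)/(-8 - 3) = 17/11. At u=3: β = (2·3 - 1)/(3 + 8) = 5/11
Result: (17/11)/(u + 8) + (5/11)/(u - 3)


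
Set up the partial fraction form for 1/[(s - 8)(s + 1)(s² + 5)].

Two linear + quadratic: P/(s - 8) + Q/(s + 1) + (Rs + S)/(s² + 5)


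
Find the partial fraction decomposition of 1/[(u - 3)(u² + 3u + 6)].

Cover-up at u = 3: A = 1/(3² + 3·3 + 6) = 1/24. Then B = -A = -1/24, C = -A·(3 + 3) = -1/4
Result: (1/24)/(u - 3) - ((1/24)u + 1/4)/(u² + 3u + 6)


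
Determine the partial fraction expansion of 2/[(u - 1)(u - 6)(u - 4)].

Using cover-up method: P = 2/15, Q = 1/5, R = -1/3
Result: (2/15)/(u - 1) + (1/5)/(u - 6) - (1/3)/(u - 4)


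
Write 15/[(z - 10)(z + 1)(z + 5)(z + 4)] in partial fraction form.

Using Heaviside cover-up: (1/154)/(z - 10) - (5/44)/(z + 1) - (1/4)/(z + 5) + (5/14)/(z + 4)


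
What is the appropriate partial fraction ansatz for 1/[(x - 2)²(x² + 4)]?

Repeated linear + quadratic: α/(x - 2) + β/(x - 2)² + (γx + δ)/(x² + 4)


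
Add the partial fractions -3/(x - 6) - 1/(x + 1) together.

Common denominator (x - 6)(x + 1). Numerator: -3(x + 1) - 1(x - 6) = (-3x - 3) - (x - 6) = -4x + 3
Result: (-4x + 3)/[(x - 6)(x + 1)]


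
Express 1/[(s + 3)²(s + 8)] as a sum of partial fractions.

Cover-up at s=-8: C = 1/(-8 + 3)² = 1/25. Cover-up at s=-3: B = 1/(-3 + 8) = 1/5. Comparing s² coeff: A = -C = -1/25
Result: (-1/25)/(s + 3) + (1/5)/(s + 3)² + (1/25)/(s + 8)


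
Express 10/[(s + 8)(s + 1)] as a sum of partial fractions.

10/(s + 8)(s + 1) = P/(s + 8) + Q/(s + 1). P = 10/(-8 + 1) = -10/7, Q = 10/(-1 + 8) = 10/7
Result: (-10/7)/(s + 8) + (10/7)/(s + 1)


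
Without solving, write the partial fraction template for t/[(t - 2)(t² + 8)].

Linear + irreducible quadratic: A/(t - 2) + (Bt + C)/(t² + 8)


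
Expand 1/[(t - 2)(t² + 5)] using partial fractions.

Cover-up at t = 2: α = 1/(2² + 5) = 1/9. Then β = -α = -1/9, γ = -α·(0 + 2) = -2/9
Result: (1/9)/(t - 2) - ((1/9)t + 2/9)/(t² + 5)


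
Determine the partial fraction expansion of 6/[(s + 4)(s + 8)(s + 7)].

Using cover-up method: α = 1/2, β = 3/2, γ = -2
Result: (1/2)/(s + 4) + (3/2)/(s + 8) - 2/(s + 7)


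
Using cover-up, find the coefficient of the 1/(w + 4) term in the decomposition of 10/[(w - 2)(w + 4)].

Cover (w + 4), set w=-4: 10/((w - 2) at w=-4) = 10/(-6) = -5/3


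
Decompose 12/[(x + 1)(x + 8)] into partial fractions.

12/(x + 1)(x + 8) = P/(x + 1) + Q/(x + 8). P = 12/(-1 + 8) = 12/7, Q = 12/(-8 + 1) = -12/7
Result: (12/7)/(x + 1) - (12/7)/(x + 8)


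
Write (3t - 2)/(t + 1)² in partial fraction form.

(3t - 2) = A(t + 1) + B. At t = -1: B = 3·(-1) - 2 = -5. Coeff of t: A = 3
Result: 3/(t + 1) - 5/(t + 1)²


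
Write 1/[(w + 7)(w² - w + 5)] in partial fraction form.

Cover-up at w = -7: α = 1/((-7)² - 1·(-7) + 5) = 1/61. Then β = -α = -1/61, γ = -α·(-1 - 7) = 8/61
Result: (1/61)/(w + 7) - ((1/61)w - 8/61)/(w² - w + 5)


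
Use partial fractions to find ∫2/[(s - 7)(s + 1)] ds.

Decompose: 2/[(s - 7)(s + 1)] = (1/4)/(s - 7) - (1/4)/(s + 1). Integrate each term: (1/4) ln|(s - 7)| - (1/4) ln|(s + 1)| + C


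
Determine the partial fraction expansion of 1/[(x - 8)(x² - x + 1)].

Cover-up at x = 8: α = 1/(8² - 1·8 + 1) = 1/57. Then β = -α = -1/57, γ = -α·(-1 + 8) = -7/57
Result: (1/57)/(x - 8) - ((1/57)x + 7/57)/(x² - x + 1)


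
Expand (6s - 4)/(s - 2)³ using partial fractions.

(6s - 4) = P(s - 2)² + Q(s - 2) + R. At s = 2: R = 6·2 - 4 = 8. Coefficients: P = 0, Q = 6
Result: 6/(s - 2)² + 8/(s - 2)³


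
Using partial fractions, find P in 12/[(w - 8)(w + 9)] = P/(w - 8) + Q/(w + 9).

Cover-up at w = 8: P = 12/(8 + 9) = 12/17


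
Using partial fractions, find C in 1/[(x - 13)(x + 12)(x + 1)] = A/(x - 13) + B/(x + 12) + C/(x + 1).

Cover-up at x = -1: C = 1/[(-1 - 13)(-1 + 12)] = 1/[(-14)(11)] = -1/154


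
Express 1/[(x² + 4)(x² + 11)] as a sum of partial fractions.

Coefficient matching gives α = γ = 0, β = 1/(11-4) = 1/7, δ = -β = -1/7
Result: (1/7)/(x² + 4) - (1/7)/(x² + 11)


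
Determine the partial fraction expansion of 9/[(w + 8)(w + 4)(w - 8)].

Using cover-up method: P = 9/64, Q = -3/16, R = 3/64
Result: (9/64)/(w + 8) - (3/16)/(w + 4) + (3/64)/(w - 8)


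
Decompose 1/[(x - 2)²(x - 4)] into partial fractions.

Cover-up at x=4: C = 1/(4 - 2)² = 1/4. Cover-up at x=2: B = 1/(2 - 4) = -1/2. Comparing x² coeff: A = -C = -1/4
Result: (-1/4)/(x - 2) - (1/2)/(x - 2)² + (1/4)/(x - 4)


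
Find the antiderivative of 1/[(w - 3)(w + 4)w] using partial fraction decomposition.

Cover-up: α = 1/21, β = 1/28, γ = -1/12. Decomposition: (1/21)/(w - 3) + (1/28)/(w + 4) - (1/12)/w. Integrate each term: (1/21) ln|(w - 3)| + (1/28) ln|(w + 4)| - (1/12) ln|w| + C


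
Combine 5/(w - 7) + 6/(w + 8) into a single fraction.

Common denominator (w - 7)(w + 8). Numerator: 5(w + 8) + 6(w - 7) = (5w + 40) + (6w - 42) = 11w - 2
Result: (11w - 2)/[(w - 7)(w + 8)]


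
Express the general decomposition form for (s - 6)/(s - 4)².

Repeated linear factor: α/(s - 4) + β/(s - 4)²


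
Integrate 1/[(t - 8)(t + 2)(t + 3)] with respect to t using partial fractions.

Cover-up: A = 1/110, B = -1/10, C = 1/11. Decomposition: (1/110)/(t - 8) - (1/10)/(t + 2) + (1/11)/(t + 3). Integrate each term: (1/110) ln|(t - 8)| - (1/10) ln|(t + 2)| + (1/11) ln|(t + 3)| + C


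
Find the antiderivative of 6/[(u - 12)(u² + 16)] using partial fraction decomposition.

Cover-up at u=12: A = 6/(12²+16) = 3/80. Coeff matching: B = -3/80, C = -9/20. Decomposition: (3/80)/(u - 12) - ((3/80)u + 9/20)/(u² + 16). Integrate: linear → ln, quadratic → (1/2)ln + arctan: (3/80) ln|(u - 12)| - (3/160) ln(u² + 16) - (9/80) arctan(u/4) + C


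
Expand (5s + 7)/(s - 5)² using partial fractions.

(5s + 7) = P(s - 5) + Q. At s = 5: Q = 5·5 + 7 = 32. Coeff of s: P = 5
Result: 5/(s - 5) + 32/(s - 5)²


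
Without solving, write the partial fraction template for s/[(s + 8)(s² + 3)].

Linear + irreducible quadratic: α/(s + 8) + (βs + γ)/(s² + 3)


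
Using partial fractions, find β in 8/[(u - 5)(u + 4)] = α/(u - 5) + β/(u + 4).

Cover-up at u = -4: β = 8/(-4 - 5) = -8/9


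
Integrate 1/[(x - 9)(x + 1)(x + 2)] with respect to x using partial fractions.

Cover-up: A = 1/110, B = -1/10, C = 1/11. Decomposition: (1/110)/(x - 9) - (1/10)/(x + 1) + (1/11)/(x + 2). Integrate each term: (1/110) ln|(x - 9)| - (1/10) ln|(x + 1)| + (1/11) ln|(x + 2)| + C


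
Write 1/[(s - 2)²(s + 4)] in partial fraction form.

Cover-up at s=-4: γ = 1/(-4 - 2)² = 1/36. Cover-up at s=2: β = 1/(2 + 4) = 1/6. Comparing s² coeff: α = -γ = -1/36
Result: (-1/36)/(s - 2) + (1/6)/(s - 2)² + (1/36)/(s + 4)


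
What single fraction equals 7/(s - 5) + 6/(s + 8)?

Common denominator (s - 5)(s + 8). Numerator: 7(s + 8) + 6(s - 5) = (7s + 56) + (6s - 30) = 13s + 26
Result: (13s + 26)/[(s - 5)(s + 8)]


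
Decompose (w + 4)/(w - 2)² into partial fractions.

(w + 4) = α(w - 2) + β. At w = 2: β = 1·2 + 4 = 6. Coeff of w: α = 1
Result: 1/(w - 2) + 6/(w - 2)²


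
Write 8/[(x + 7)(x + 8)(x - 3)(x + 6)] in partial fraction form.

Using Heaviside cover-up: (4/5)/(x + 7) - (4/11)/(x + 8) + (4/495)/(x - 3) - (4/9)/(x + 6)


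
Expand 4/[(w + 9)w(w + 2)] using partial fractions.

Using cover-up method: α = 4/63, β = 2/9, γ = -2/7
Result: (4/63)/(w + 9) + (2/9)/w - (2/7)/(w + 2)


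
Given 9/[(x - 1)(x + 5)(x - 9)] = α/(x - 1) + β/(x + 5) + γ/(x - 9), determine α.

Cover-up at x = 1: α = 9/[(1 + 5)(1 - 9)] = 9/[(6)(-8)] = -9/48 = -3/16


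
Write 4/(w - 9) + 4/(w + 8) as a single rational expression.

Common denominator (w - 9)(w + 8). Numerator: 4(w + 8) + 4(w - 9) = (4w + 32) + (4w - 36) = 8w - 4
Result: (8w - 4)/[(w - 9)(w + 8)]


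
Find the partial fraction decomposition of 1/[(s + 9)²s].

Cover-up at s=0: γ = 1/(0 + 9)² = 1/81. Cover-up at s=-9: β = 1/(-9 - 0) = -1/9. Comparing s² coeff: α = -γ = -1/81
Result: (-1/81)/(s + 9) - (1/9)/(s + 9)² + (1/81)/s


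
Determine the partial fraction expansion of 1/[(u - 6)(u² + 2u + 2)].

Cover-up at u = 6: P = 1/(6² + 2·6 + 2) = 1/50. Then Q = -P = -1/50, R = -P·(2 + 6) = -4/25
Result: (1/50)/(u - 6) - ((1/50)u + 4/25)/(u² + 2u + 2)


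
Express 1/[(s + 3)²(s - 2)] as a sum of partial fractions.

Cover-up at s=2: γ = 1/(2 + 3)² = 1/25. Cover-up at s=-3: β = 1/(-3 - 2) = -1/5. Comparing s² coeff: α = -γ = -1/25
Result: (-1/25)/(s + 3) - (1/5)/(s + 3)² + (1/25)/(s - 2)


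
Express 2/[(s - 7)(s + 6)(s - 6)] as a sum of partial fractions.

Using cover-up method: A = 2/13, B = 1/78, C = -1/6
Result: (2/13)/(s - 7) + (1/78)/(s + 6) - (1/6)/(s - 6)


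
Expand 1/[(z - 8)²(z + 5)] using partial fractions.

Cover-up at z=-5: C = 1/(-5 - 8)² = 1/169. Cover-up at z=8: B = 1/(8 + 5) = 1/13. Comparing z² coeff: A = -C = -1/169
Result: (-1/169)/(z - 8) + (1/13)/(z - 8)² + (1/169)/(z + 5)


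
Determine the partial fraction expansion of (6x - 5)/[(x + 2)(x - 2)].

At x=-2: P = (6·(-2) - 5)/(-2 - 2) = 17/4. At x=2: Q = (6·2 - 5)/(2 + 2) = 7/4
Result: (17/4)/(x + 2) + (7/4)/(x - 2)


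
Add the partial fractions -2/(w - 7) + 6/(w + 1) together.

Common denominator (w - 7)(w + 1). Numerator: -2(w + 1) + 6(w - 7) = (-2w - 2) + (6w - 42) = 4w - 44
Result: (4w - 44)/[(w - 7)(w + 1)]


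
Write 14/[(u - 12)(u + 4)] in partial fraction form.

14/(u - 12)(u + 4) = A/(u - 12) + B/(u + 4). A = 14/(12 + 4) = 7/8, B = 14/(-4 - 12) = -7/8
Result: (7/8)/(u - 12) - (7/8)/(u + 4)


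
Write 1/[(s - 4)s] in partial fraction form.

1/(s - 4)s = P/(s - 4) + Q/s. P = 1/(4 - 0) = 1/4, Q = 1/(0 - 4) = -1/4
Result: (1/4)/(s - 4) - (1/4)/s


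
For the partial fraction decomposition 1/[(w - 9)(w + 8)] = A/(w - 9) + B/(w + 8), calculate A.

Cover-up at w = 9: A = 1/(9 + 8) = 1/17


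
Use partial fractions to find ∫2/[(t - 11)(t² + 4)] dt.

Cover-up at t=11: P = 2/(11²+4) = 2/125. Coeff matching: Q = -2/125, R = -22/125. Decomposition: (2/125)/(t - 11) - ((2/125)t + 22/125)/(t² + 4). Integrate: linear → ln, quadratic → (1/2)ln + arctan: (2/125) ln|(t - 11)| - (1/125) ln(t² + 4) - (11/125) arctan(t/2) + C


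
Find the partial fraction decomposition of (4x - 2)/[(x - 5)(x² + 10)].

At x=5: A = (4·5 - 2)/(5² + 10) = 18/35. B = -A = -18/35, C = 4 - 5·A = 10/7
Result: (18/35)/(x - 5) - ((18/35)x - 10/7)/(x² + 10)


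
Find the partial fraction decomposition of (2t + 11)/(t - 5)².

(2t + 11) = A(t - 5) + B. At t = 5: B = 2·5 + 11 = 21. Coeff of t: A = 2
Result: 2/(t - 5) + 21/(t - 5)²


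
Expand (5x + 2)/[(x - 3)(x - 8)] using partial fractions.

At x=3: α = (5·3 + 2)/(3 - 8) = -17/5. At x=8: β = (5·8 + 2)/(8 - 3) = 42/5
Result: (-17/5)/(x - 3) + (42/5)/(x - 8)


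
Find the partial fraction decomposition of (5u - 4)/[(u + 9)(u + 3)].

At u=-9: A = (5·(-9) - 4)/(-9 + 3) = 49/6. At u=-3: B = (5·(-3) - 4)/(-3 + 9) = -19/6
Result: (49/6)/(u + 9) - (19/6)/(u + 3)


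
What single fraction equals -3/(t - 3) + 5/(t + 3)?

Common denominator (t - 3)(t + 3). Numerator: -3(t + 3) + 5(t - 3) = (-3t - 9) + (5t - 15) = 2t - 24
Result: (2t - 24)/[(t - 3)(t + 3)]


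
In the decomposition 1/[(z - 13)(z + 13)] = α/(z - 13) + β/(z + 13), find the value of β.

Cover-up at z = -13: β = 1/(-13 - 13) = -1/26


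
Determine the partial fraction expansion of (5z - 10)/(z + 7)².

(5z - 10) = A(z + 7) + B. At z = -7: B = 5·(-7) - 10 = -45. Coeff of z: A = 5
Result: 5/(z + 7) - 45/(z + 7)²


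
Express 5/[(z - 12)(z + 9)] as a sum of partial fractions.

5/(z - 12)(z + 9) = P/(z - 12) + Q/(z + 9). P = 5/(12 + 9) = 5/21, Q = 5/(-9 - 12) = -5/21
Result: (5/21)/(z - 12) - (5/21)/(z + 9)


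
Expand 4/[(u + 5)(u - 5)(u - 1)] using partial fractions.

Using cover-up method: α = 1/15, β = 1/10, γ = -1/6
Result: (1/15)/(u + 5) + (1/10)/(u - 5) - (1/6)/(u - 1)


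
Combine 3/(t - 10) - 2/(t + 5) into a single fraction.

Common denominator (t - 10)(t + 5). Numerator: 3(t + 5) - 2(t - 10) = (3t + 15) - (2t - 20) = t + 35
Result: (t + 35)/[(t - 10)(t + 5)]


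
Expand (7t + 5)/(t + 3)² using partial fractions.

(7t + 5) = α(t + 3) + β. At t = -3: β = 7·(-3) + 5 = -16. Coeff of t: α = 7
Result: 7/(t + 3) - 16/(t + 3)²


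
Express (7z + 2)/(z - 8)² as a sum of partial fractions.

(7z + 2) = A(z - 8) + B. At z = 8: B = 7·8 + 2 = 58. Coeff of z: A = 7
Result: 7/(z - 8) + 58/(z - 8)²


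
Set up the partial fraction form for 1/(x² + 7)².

Repeated quadratic factor: (αx + β)/(x² + 7) + (γx + δ)/(x² + 7)²


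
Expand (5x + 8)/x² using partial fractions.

(5x + 8) = Px + Q. At x = 0: Q = 5·0 + 8 = 8. Coeff of x: P = 5
Result: 5/x + 8/x²


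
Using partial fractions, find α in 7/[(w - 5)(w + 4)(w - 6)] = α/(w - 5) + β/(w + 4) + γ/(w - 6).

Cover-up at w = 5: α = 7/[(5 + 4)(5 - 6)] = 7/[(9)(-1)] = -7/9


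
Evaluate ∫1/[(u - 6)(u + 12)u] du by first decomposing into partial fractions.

Cover-up: A = 1/108, B = 1/216, C = -1/72. Decomposition: (1/108)/(u - 6) + (1/216)/(u + 12) - (1/72)/u. Integrate each term: (1/108) ln|(u - 6)| + (1/216) ln|(u + 12)| - (1/72) ln|u| + C


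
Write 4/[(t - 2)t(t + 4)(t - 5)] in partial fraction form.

Using Heaviside cover-up: (-1/9)/(t - 2) + (1/10)/t - (1/54)/(t + 4) + (4/135)/(t - 5)


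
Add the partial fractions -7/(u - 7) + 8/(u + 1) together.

Common denominator (u - 7)(u + 1). Numerator: -7(u + 1) + 8(u - 7) = (-7u - 7) + (8u - 56) = u - 63
Result: (u - 63)/[(u - 7)(u + 1)]


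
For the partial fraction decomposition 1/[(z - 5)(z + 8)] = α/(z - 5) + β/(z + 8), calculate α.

Cover-up at z = 5: α = 1/(5 + 8) = 1/13


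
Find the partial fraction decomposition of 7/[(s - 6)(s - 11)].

7/(s - 6)(s - 11) = A/(s - 6) + B/(s - 11). A = 7/(6 - 11) = -7/5, B = 7/(11 - 6) = 7/5
Result: (-7/5)/(s - 6) + (7/5)/(s - 11)


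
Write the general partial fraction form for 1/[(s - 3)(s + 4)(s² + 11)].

Two linear + quadratic: P/(s - 3) + Q/(s + 4) + (Rs + S)/(s² + 11)


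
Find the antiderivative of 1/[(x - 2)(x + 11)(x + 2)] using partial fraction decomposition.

Cover-up: α = 1/52, β = 1/117, γ = -1/36. Decomposition: (1/52)/(x - 2) + (1/117)/(x + 11) - (1/36)/(x + 2). Integrate each term: (1/52) ln|(x - 2)| + (1/117) ln|(x + 11)| - (1/36) ln|(x + 2)| + C


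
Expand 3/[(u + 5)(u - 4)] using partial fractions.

3/(u + 5)(u - 4) = A/(u + 5) + B/(u - 4). A = 3/(-5 - 4) = -1/3, B = 3/(4 + 5) = 1/3
Result: (-1/3)/(u + 5) + (1/3)/(u - 4)


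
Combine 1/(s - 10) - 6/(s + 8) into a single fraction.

Common denominator (s - 10)(s + 8). Numerator: 1(s + 8) - 6(s - 10) = (s + 8) - (6s - 60) = -5s + 68
Result: (-5s + 68)/[(s - 10)(s + 8)]


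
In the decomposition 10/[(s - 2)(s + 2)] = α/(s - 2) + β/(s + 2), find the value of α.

Cover-up at s = 2: α = 10/(2 + 2) = 10/4 = 5/2


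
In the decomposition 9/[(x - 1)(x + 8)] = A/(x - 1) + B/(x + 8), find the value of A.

Cover-up at x = 1: A = 9/(1 + 8) = 9/9 = 1


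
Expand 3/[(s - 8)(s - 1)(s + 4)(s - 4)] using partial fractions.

Using Heaviside cover-up: (1/112)/(s - 8) + (1/35)/(s - 1) - (1/160)/(s + 4) - (1/32)/(s - 4)


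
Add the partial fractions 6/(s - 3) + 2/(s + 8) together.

Common denominator (s - 3)(s + 8). Numerator: 6(s + 8) + 2(s - 3) = (6s + 48) + (2s - 6) = 8s + 42
Result: (8s + 42)/[(s - 3)(s + 8)]


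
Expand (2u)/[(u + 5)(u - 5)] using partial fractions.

At u=-5: P = (2·(-5) + 0)/(-5 - 5) = 1. At u=5: Q = (2·5 + 0)/(5 + 5) = 1
Result: 1/(u + 5) + 1/(u - 5)


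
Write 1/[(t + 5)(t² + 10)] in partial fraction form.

Cover-up at t = -5: α = 1/((-5)² + 10) = 1/35. Then β = -α = -1/35, γ = -α·(0 - 5) = 1/7
Result: (1/35)/(t + 5) - ((1/35)t - 1/7)/(t² + 10)


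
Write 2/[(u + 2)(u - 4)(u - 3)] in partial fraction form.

Using cover-up method: α = 1/15, β = 1/3, γ = -2/5
Result: (1/15)/(u + 2) + (1/3)/(u - 4) - (2/5)/(u - 3)


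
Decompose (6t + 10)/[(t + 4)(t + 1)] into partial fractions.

At t=-4: P = (6·(-4) + 10)/(-4 + 1) = 14/3. At t=-1: Q = (6·(-1) + 10)/(-1 + 4) = 4/3
Result: (14/3)/(t + 4) + (4/3)/(t + 1)


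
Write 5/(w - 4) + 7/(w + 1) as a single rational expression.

Common denominator (w - 4)(w + 1). Numerator: 5(w + 1) + 7(w - 4) = (5w + 5) + (7w - 28) = 12w - 23
Result: (12w - 23)/[(w - 4)(w + 1)]


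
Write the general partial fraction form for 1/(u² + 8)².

Repeated quadratic factor: (Au + B)/(u² + 8) + (Cu + D)/(u² + 8)²


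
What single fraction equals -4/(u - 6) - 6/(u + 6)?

Common denominator (u - 6)(u + 6). Numerator: -4(u + 6) - 6(u - 6) = (-4u - 24) - (6u - 36) = -10u + 12
Result: (-10u + 12)/[(u - 6)(u + 6)]


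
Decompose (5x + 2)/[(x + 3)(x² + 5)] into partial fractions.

At x=-3: α = (5·(-3) + 2)/((-3)² + 5) = -13/14. β = -α = 13/14, γ = 5 - (-3)·α = 31/14
Result: (-13/14)/(x + 3) + ((13/14)x + 31/14)/(x² + 5)


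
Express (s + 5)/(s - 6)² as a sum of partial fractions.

(s + 5) = α(s - 6) + β. At s = 6: β = 1·6 + 5 = 11. Coeff of s: α = 1
Result: 1/(s - 6) + 11/(s - 6)²


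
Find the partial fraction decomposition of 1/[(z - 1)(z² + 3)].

Cover-up at z = 1: A = 1/(1² + 3) = 1/4. Then B = -A = -1/4, C = -A·(0 + 1) = -1/4
Result: (1/4)/(z - 1) - ((1/4)z + 1/4)/(z² + 3)


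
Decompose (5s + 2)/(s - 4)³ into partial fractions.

(5s + 2) = P(s - 4)² + Q(s - 4) + R. At s = 4: R = 5·4 + 2 = 22. Coefficients: P = 0, Q = 5
Result: 5/(s - 4)² + 22/(s - 4)³


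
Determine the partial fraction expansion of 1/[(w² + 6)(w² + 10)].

Coefficient matching gives P = R = 0, Q = 1/(10-6) = 1/4, S = -Q = -1/4
Result: (1/4)/(w² + 6) - (1/4)/(w² + 10)


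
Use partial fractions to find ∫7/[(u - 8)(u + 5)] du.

Decompose: 7/[(u - 8)(u + 5)] = (7/13)/(u - 8) - (7/13)/(u + 5). Integrate each term: (7/13) ln|(u - 8)| - (7/13) ln|(u + 5)| + C


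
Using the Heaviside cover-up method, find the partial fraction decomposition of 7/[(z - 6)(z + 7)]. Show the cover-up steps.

Cover (z - 6): set z=6, get α = 7/(6 + 7) = 7/13. Cover (z + 7): set z=-7, get β = 7/(-7 - 6) = -7/13.
Result: (7/13)/(z - 6) - (7/13)/(z + 7)


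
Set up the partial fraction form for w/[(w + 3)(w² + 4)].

Linear + irreducible quadratic: α/(w + 3) + (βw + γ)/(w² + 4)


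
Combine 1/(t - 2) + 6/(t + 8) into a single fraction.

Common denominator (t - 2)(t + 8). Numerator: 1(t + 8) + 6(t - 2) = (t + 8) + (6t - 12) = 7t - 4
Result: (7t - 4)/[(t - 2)(t + 8)]


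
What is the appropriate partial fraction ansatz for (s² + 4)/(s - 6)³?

Repeated linear factor (power 3): A/(s - 6) + B/(s - 6)² + C/(s - 6)³


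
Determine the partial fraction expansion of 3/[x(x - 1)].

3/x(x - 1) = α/x + β/(x - 1). α = 3/(0 - 1) = -3, β = 3/(1 - 0) = 3
Result: -3/x + 3/(x - 1)


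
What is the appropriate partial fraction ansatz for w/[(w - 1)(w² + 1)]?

Linear + irreducible quadratic: A/(w - 1) + (Bw + C)/(w² + 1)


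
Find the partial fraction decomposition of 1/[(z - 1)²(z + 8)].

Cover-up at z=-8: R = 1/(-8 - 1)² = 1/81. Cover-up at z=1: Q = 1/(1 + 8) = 1/9. Comparing z² coeff: P = -R = -1/81
Result: (-1/81)/(z - 1) + (1/9)/(z - 1)² + (1/81)/(z + 8)


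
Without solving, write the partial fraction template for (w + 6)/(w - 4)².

Repeated linear factor: α/(w - 4) + β/(w - 4)²


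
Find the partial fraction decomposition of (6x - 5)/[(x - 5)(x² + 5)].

At x=5: α = (6·5 - 5)/(5² + 5) = 5/6. β = -α = -5/6, γ = 6 - 5·α = 11/6
Result: (5/6)/(x - 5) - ((5/6)x - 11/6)/(x² + 5)


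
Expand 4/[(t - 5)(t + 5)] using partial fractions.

4/(t - 5)(t + 5) = α/(t - 5) + β/(t + 5). α = 4/(5 + 5) = 2/5, β = 4/(-5 - 5) = -2/5
Result: (2/5)/(t - 5) - (2/5)/(t + 5)


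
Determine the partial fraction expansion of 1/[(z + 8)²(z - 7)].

Cover-up at z=7: γ = 1/(7 + 8)² = 1/225. Cover-up at z=-8: β = 1/(-8 - 7) = -1/15. Comparing z² coeff: α = -γ = -1/225
Result: (-1/225)/(z + 8) - (1/15)/(z + 8)² + (1/225)/(z - 7)


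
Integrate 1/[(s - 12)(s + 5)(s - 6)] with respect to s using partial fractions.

Cover-up: A = 1/102, B = 1/187, C = -1/66. Decomposition: (1/102)/(s - 12) + (1/187)/(s + 5) - (1/66)/(s - 6). Integrate each term: (1/102) ln|(s - 12)| + (1/187) ln|(s + 5)| - (1/66) ln|(s - 6)| + C


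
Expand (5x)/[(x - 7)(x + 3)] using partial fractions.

At x=7: A = (5·7 + 0)/(7 + 3) = 7/2. At x=-3: B = (5·(-3) + 0)/(-3 - 7) = 3/2
Result: (7/2)/(x - 7) + (3/2)/(x + 3)


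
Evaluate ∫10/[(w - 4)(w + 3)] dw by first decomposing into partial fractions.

Decompose: 10/[(w - 4)(w + 3)] = (10/7)/(w - 4) - (10/7)/(w + 3). Integrate each term: (10/7) ln|(w - 4)| - (10/7) ln|(w + 3)| + C


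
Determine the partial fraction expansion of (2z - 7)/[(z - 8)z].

At z=8: P = (2·8 - 7)/(8 - 0) = 9/8. At z=0: Q = (2·0 - 7)/(0 - 8) = 7/8
Result: (9/8)/(z - 8) + (7/8)/z


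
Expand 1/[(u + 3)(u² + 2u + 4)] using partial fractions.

Cover-up at u = -3: A = 1/((-3)² + 2·(-3) + 4) = 1/7. Then B = -A = -1/7, C = -A·(2 - 3) = 1/7
Result: (1/7)/(u + 3) - ((1/7)u - 1/7)/(u² + 2u + 4)


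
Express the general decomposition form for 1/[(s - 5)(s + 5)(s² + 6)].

Two linear + quadratic: A/(s - 5) + B/(s + 5) + (Cs + D)/(s² + 6)


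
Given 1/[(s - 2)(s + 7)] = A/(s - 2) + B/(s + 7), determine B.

Cover-up at s = -7: B = 1/(-7 - 2) = -1/9


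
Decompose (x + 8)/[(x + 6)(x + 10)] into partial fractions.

At x=-6: A = (1·(-6) + 8)/(-6 + 10) = 1/2. At x=-10: B = (1·(-10) + 8)/(-10 + 6) = 1/2
Result: (1/2)/(x + 6) + (1/2)/(x + 10)


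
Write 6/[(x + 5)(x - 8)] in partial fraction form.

6/(x + 5)(x - 8) = A/(x + 5) + B/(x - 8). A = 6/(-5 - 8) = -6/13, B = 6/(8 + 5) = 6/13
Result: (-6/13)/(x + 5) + (6/13)/(x - 8)


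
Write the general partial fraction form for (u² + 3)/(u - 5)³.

Repeated linear factor (power 3): A/(u - 5) + B/(u - 5)² + C/(u - 5)³


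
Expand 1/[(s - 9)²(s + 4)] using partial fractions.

Cover-up at s=-4: R = 1/(-4 - 9)² = 1/169. Cover-up at s=9: Q = 1/(9 + 4) = 1/13. Comparing s² coeff: P = -R = -1/169
Result: (-1/169)/(s - 9) + (1/13)/(s - 9)² + (1/169)/(s + 4)


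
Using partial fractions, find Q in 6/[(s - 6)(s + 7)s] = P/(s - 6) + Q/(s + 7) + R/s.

Cover-up at s = -7: Q = 6/[(-7 - 6)(-7 - 0)] = 6/[(-13)(-7)] = 6/91


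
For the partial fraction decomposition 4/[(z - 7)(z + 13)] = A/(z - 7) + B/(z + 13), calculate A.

Cover-up at z = 7: A = 4/(7 + 13) = 4/20 = 1/5


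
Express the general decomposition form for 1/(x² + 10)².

Repeated quadratic factor: (Px + Q)/(x² + 10) + (Rx + S)/(x² + 10)²


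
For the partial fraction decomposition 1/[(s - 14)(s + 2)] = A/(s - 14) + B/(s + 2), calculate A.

Cover-up at s = 14: A = 1/(14 + 2) = 1/16


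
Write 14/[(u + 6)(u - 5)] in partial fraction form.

14/(u + 6)(u - 5) = α/(u + 6) + β/(u - 5). α = 14/(-6 - 5) = -14/11, β = 14/(5 + 6) = 14/11
Result: (-14/11)/(u + 6) + (14/11)/(u - 5)


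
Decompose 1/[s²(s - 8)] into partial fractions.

Cover-up at s=8: C = 1/(8 - 0)² = 1/64. Cover-up at s=0: B = 1/(0 - 8) = -1/8. Comparing s² coeff: A = -C = -1/64
Result: (-1/64)/s - (1/8)/s² + (1/64)/(s - 8)


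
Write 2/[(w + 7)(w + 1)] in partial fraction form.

2/(w + 7)(w + 1) = A/(w + 7) + B/(w + 1). A = 2/(-7 + 1) = -1/3, B = 2/(-1 + 7) = 1/3
Result: (-1/3)/(w + 7) + (1/3)/(w + 1)


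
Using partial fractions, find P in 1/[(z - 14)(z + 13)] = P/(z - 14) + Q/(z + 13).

Cover-up at z = 14: P = 1/(14 + 13) = 1/27


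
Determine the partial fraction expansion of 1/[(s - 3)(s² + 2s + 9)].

Cover-up at s = 3: A = 1/(3² + 2·3 + 9) = 1/24. Then B = -A = -1/24, C = -A·(2 + 3) = -5/24
Result: (1/24)/(s - 3) - ((1/24)s + 5/24)/(s² + 2s + 9)


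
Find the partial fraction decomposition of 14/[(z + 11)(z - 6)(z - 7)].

Using cover-up method: P = 7/153, Q = -14/17, R = 7/9
Result: (7/153)/(z + 11) - (14/17)/(z - 6) + (7/9)/(z - 7)


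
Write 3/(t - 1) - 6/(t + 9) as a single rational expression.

Common denominator (t - 1)(t + 9). Numerator: 3(t + 9) - 6(t - 1) = (3t + 27) - (6t - 6) = -3t + 33
Result: (-3t + 33)/[(t - 1)(t + 9)]


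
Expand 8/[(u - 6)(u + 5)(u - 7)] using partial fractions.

Using cover-up method: A = -8/11, B = 2/33, C = 2/3
Result: (-8/11)/(u - 6) + (2/33)/(u + 5) + (2/3)/(u - 7)


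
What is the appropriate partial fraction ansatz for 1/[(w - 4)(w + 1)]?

Distinct linear factors: α/(w - 4) + β/(w + 1)


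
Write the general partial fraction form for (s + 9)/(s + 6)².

Repeated linear factor: α/(s + 6) + β/(s + 6)²


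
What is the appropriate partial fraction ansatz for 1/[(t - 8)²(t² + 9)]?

Repeated linear + quadratic: A/(t - 8) + B/(t - 8)² + (Ct + D)/(t² + 9)


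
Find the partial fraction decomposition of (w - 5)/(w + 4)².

(w - 5) = α(w + 4) + β. At w = -4: β = 1·(-4) - 5 = -9. Coeff of w: α = 1
Result: 1/(w + 4) - 9/(w + 4)²


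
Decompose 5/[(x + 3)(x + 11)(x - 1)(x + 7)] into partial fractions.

Using Heaviside cover-up: (-5/128)/(x + 3) - (5/384)/(x + 11) + (5/384)/(x - 1) + (5/128)/(x + 7)


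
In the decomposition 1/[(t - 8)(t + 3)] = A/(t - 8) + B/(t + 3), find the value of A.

Cover-up at t = 8: A = 1/(8 + 3) = 1/11


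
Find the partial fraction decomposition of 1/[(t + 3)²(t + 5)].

Cover-up at t=-5: C = 1/(-5 + 3)² = 1/4. Cover-up at t=-3: B = 1/(-3 + 5) = 1/2. Comparing t² coeff: A = -C = -1/4
Result: (-1/4)/(t + 3) + (1/2)/(t + 3)² + (1/4)/(t + 5)


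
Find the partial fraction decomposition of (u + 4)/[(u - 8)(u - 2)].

At u=8: A = (1·8 + 4)/(8 - 2) = 2. At u=2: B = (1·2 + 4)/(2 - 8) = -1
Result: 2/(u - 8) - 1/(u - 2)


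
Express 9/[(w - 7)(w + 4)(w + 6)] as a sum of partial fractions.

Using cover-up method: α = 9/143, β = -9/22, γ = 9/26
Result: (9/143)/(w - 7) - (9/22)/(w + 4) + (9/26)/(w + 6)


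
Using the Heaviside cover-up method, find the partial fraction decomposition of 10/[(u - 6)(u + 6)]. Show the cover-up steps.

Cover (u - 6): set u=6, get P = 10/(6 + 6) = 5/6. Cover (u + 6): set u=-6, get Q = 10/(-6 - 6) = -5/6.
Result: (5/6)/(u - 6) - (5/6)/(u + 6)


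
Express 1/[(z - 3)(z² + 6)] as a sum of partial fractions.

Cover-up at z = 3: α = 1/(3² + 6) = 1/15. Then β = -α = -1/15, γ = -α·(0 + 3) = -1/5
Result: (1/15)/(z - 3) - ((1/15)z + 1/5)/(z² + 6)


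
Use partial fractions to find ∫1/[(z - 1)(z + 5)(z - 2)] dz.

Cover-up: α = -1/6, β = 1/42, γ = 1/7. Decomposition: (-1/6)/(z - 1) + (1/42)/(z + 5) + (1/7)/(z - 2). Integrate each term: (-1/6) ln|(z - 1)| + (1/42) ln|(z + 5)| + (1/7) ln|(z - 2)| + C


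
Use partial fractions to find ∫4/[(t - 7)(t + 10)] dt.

Decompose: 4/[(t - 7)(t + 10)] = (4/17)/(t - 7) - (4/17)/(t + 10). Integrate each term: (4/17) ln|(t - 7)| - (4/17) ln|(t + 10)| + C


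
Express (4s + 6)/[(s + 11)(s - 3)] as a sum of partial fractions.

At s=-11: A = (4·(-11) + 6)/(-11 - 3) = 19/7. At s=3: B = (4·3 + 6)/(3 + 11) = 9/7
Result: (19/7)/(s + 11) + (9/7)/(s - 3)


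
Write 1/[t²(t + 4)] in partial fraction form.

Cover-up at t=-4: C = 1/(-4 - 0)² = 1/16. Cover-up at t=0: B = 1/(0 + 4) = 1/4. Comparing t² coeff: A = -C = -1/16
Result: (-1/16)/t + (1/4)/t² + (1/16)/(t + 4)


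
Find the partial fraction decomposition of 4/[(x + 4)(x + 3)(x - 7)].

Using cover-up method: P = 4/11, Q = -2/5, R = 2/55
Result: (4/11)/(x + 4) - (2/5)/(x + 3) + (2/55)/(x - 7)


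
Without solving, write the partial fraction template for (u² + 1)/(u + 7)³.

Repeated linear factor (power 3): P/(u + 7) + Q/(u + 7)² + R/(u + 7)³


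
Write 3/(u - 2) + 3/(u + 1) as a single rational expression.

Common denominator (u - 2)(u + 1). Numerator: 3(u + 1) + 3(u - 2) = (3u + 3) + (3u - 6) = 6u - 3
Result: (6u - 3)/[(u - 2)(u + 1)]
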